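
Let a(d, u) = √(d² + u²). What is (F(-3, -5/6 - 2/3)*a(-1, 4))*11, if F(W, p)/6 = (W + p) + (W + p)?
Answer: -594*√17 ≈ -2449.1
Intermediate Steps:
F(W, p) = 12*W + 12*p (F(W, p) = 6*((W + p) + (W + p)) = 6*(2*W + 2*p) = 12*W + 12*p)
(F(-3, -5/6 - 2/3)*a(-1, 4))*11 = ((12*(-3) + 12*(-5/6 - 2/3))*√((-1)² + 4²))*11 = ((-36 + 12*(-5*⅙ - 2*⅓))*√(1 + 16))*11 = ((-36 + 12*(-⅚ - ⅔))*√17)*11 = ((-36 + 12*(-3/2))*√17)*11 = ((-36 - 18)*√17)*11 = -54*√17*11 = -594*√17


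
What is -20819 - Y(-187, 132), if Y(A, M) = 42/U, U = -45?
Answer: -312271/15 ≈ -20818.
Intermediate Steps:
Y(A, M) = -14/15 (Y(A, M) = 42/(-45) = 42*(-1/45) = -14/15)
-20819 - Y(-187, 132) = -20819 - 1*(-14/15) = -20819 + 14/15 = -312271/15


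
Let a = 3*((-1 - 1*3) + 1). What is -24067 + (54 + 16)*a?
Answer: -24697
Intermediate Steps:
a = -9 (a = 3*((-1 - 3) + 1) = 3*(-4 + 1) = 3*(-3) = -9)
-24067 + (54 + 16)*a = -24067 + (54 + 16)*(-9) = -24067 + 70*(-9) = -24067 - 630 = -24697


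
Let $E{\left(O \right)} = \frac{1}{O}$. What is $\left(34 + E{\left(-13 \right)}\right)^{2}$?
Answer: $\frac{194481}{169} \approx 1150.8$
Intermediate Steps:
$\left(34 + E{\left(-13 \right)}\right)^{2} = \left(34 + \frac{1}{-13}\right)^{2} = \left(34 - \frac{1}{13}\right)^{2} = \left(\frac{441}{13}\right)^{2} = \frac{194481}{169}$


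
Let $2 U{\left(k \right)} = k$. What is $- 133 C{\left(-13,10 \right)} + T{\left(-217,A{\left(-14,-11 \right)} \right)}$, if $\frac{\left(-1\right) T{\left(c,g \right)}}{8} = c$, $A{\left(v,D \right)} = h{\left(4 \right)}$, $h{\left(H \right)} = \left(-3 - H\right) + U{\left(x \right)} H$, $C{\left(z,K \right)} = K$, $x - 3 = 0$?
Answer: $406$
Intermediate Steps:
$x = 3$ ($x = 3 + 0 = 3$)
$U{\left(k \right)} = \frac{k}{2}$
$h{\left(H \right)} = -3 + \frac{H}{2}$ ($h{\left(H \right)} = \left(-3 - H\right) + \frac{1}{2} \cdot 3 H = \left(-3 - H\right) + \frac{3 H}{2} = -3 + \frac{H}{2}$)
$A{\left(v,D \right)} = -1$ ($A{\left(v,D \right)} = -3 + \frac{1}{2} \cdot 4 = -3 + 2 = -1$)
$T{\left(c,g \right)} = - 8 c$
$- 133 C{\left(-13,10 \right)} + T{\left(-217,A{\left(-14,-11 \right)} \right)} = \left(-133\right) 10 - -1736 = -1330 + 1736 = 406$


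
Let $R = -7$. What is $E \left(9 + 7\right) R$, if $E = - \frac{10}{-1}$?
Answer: $-1120$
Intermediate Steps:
$E = 10$ ($E = \left(-10\right) \left(-1\right) = 10$)
$E \left(9 + 7\right) R = 10 \left(9 + 7\right) \left(-7\right) = 10 \cdot 16 \left(-7\right) = 160 \left(-7\right) = -1120$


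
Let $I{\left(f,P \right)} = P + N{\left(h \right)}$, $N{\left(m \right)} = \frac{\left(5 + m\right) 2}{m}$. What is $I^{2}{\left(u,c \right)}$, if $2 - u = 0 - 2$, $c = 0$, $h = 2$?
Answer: $49$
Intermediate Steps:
$N{\left(m \right)} = \frac{10 + 2 m}{m}$
$u = 4$ ($u = 2 - \left(0 - 2\right) = 2 - -2 = 2 + 2 = 4$)
$I{\left(f,P \right)} = 7 + P$ ($I{\left(f,P \right)} = P + \left(2 + \frac{10}{2}\right) = P + \left(2 + 10 \cdot \frac{1}{2}\right) = P + \left(2 + 5\right) = P + 7 = 7 + P$)
$I^{2}{\left(u,c \right)} = \left(7 + 0\right)^{2} = 7^{2} = 49$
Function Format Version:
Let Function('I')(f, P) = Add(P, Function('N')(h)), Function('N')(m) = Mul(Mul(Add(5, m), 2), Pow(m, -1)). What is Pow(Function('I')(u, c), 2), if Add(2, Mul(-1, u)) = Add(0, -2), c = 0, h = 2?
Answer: 49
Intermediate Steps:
Function('N')(m) = Mul(Pow(m, -1), Add(10, Mul(2, m))) (Function('N')(m) = Mul(Add(10, Mul(2, m)), Pow(m, -1)) = Mul(Pow(m, -1), Add(10, Mul(2, m))))
u = 4 (u = Add(2, Mul(-1, Add(0, -2))) = Add(2, Mul(-1, -2)) = Add(2, 2) = 4)
Function('I')(f, P) = Add(7, P) (Function('I')(f, P) = Add(P, Add(2, Mul(10, Pow(2, -1)))) = Add(P, Add(2, Mul(10, Rational(1, 2)))) = Add(P, Add(2, 5)) = Add(P, 7) = Add(7, P))
Pow(Function('I')(u, c), 2) = Pow(Add(7, 0), 2) = Pow(7, 2) = 49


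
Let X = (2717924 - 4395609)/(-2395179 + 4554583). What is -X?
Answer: 1677685/2159404 ≈ 0.77692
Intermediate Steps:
X = -1677685/2159404 ≈ -0.77692
-X = -1*(-1677685/2159404) = 1677685/2159404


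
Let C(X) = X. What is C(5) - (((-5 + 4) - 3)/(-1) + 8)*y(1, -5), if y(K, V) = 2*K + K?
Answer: -31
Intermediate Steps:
y(K, V) = 3*K
C(5) - (((-5 + 4) - 3)/(-1) + 8)*y(1, -5) = 5 - (((-5 + 4) - 3)/(-1) + 8)*3*1 = 5 - ((-1 - 3)*(-1) + 8)*3 = 5 - (-4*(-1) + 8)*3 = 5 - (4 + 8)*3 = 5 - 12*3 = 5 - 1*36 = 5 - 36 = -31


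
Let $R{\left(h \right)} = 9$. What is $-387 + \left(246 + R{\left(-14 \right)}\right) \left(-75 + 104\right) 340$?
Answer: $2513913$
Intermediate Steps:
$-387 + \left(246 + R{\left(-14 \right)}\right) \left(-75 + 104\right) 340 = -387 + \left(246 + 9\right) \left(-75 + 104\right) 340 = -387 + 255 \cdot 29 \cdot 340 = -387 + 7395 \cdot 340 = -387 + 2514300 = 2513913$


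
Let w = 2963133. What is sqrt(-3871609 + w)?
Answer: 2*I*sqrt(227119) ≈ 953.14*I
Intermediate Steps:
sqrt(-3871609 + w) = sqrt(-3871609 + 2963133) = sqrt(-908476) = 2*I*sqrt(227119)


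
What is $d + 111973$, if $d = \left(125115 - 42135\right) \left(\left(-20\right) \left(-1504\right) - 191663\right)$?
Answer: $-13408045367$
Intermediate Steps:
$d = -13408157340$ ($d = 82980 \left(30080 - 191663\right) = 82980 \left(-161583\right) = -13408157340$)
$d + 111973 = -13408157340 + 111973 = -13408045367$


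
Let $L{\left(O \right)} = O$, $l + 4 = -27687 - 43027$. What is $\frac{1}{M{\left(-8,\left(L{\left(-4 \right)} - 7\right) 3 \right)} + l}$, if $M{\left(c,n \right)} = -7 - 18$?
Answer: $- \frac{1}{70743} \approx -1.4136 \cdot 10^{-5}$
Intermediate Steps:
$l = -70718$ ($l = -4 - 70714 = -70718$)
$M{\left(c,n \right)} = -25$ ($M{\left(c,n \right)} = -7 - 18 = -25$)
$\frac{1}{M{\left(-8,\left(L{\left(-4 \right)} - 7\right) 3 \right)} + l} = \frac{1}{-25 - 70718} = \frac{1}{-70743} = - \frac{1}{70743}$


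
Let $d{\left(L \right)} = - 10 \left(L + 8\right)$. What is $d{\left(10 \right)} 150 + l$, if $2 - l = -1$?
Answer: $-26997$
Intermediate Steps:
$l = 3$ ($l = 2 - -1 = 2 + 1 = 3$)
$d{\left(L \right)} = -80 - 10 L$ ($d{\left(L \right)} = - 10 \left(8 + L\right) = -80 - 10 L$)
$d{\left(10 \right)} 150 + l = \left(-80 - 100\right) 150 + 3 = \left(-180\right) 150 + 3 = -27000 + 3 = -26997$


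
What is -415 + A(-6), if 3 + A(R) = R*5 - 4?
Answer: -452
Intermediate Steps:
A(R) = -7 + 5*R (A(R) = -3 + (R*5 - 4) = -3 + (5*R - 4) = -3 + (-4 + 5*R) = -7 + 5*R)
-415 + A(-6) = -415 + (-7 + 5*(-6)) = -415 + (-7 - 30) = -415 - 37 = -452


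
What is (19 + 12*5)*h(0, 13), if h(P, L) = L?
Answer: 1027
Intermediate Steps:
(19 + 12*5)*h(0, 13) = (19 + 12*5)*13 = (19 + 60)*13 = 79*13 = 1027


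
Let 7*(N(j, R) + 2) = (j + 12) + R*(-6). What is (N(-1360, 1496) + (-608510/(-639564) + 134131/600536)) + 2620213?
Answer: 1760163628926457555/672142111032 ≈ 2.6187e+6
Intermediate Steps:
N(j, R) = -2/7 - 6*R/7 + j/7 (N(j, R) = -2 + ((j + 12) + R*(-6))/7 = -2 + ((12 + j) - 6*R)/7 = -2 + (12 + j - 6*R)/7 = -2 + (12/7 - 6*R/7 + j/7) = -2/7 - 6*R/7 + j/7)
(N(-1360, 1496) + (-608510/(-639564) + 134131/600536)) + 2620213 = ((-2/7 - 6/7*1496 + (1/7)*(-1360)) + (-608510/(-639564) + 134131/600536)) + 2620213 = ((-2/7 - 8976/7 - 1360/7) + (-608510*(-1/639564) + 134131*(1/600536))) + 2620213 = (-10338/7 + (304255/319782 + 134131/600536)) + 2620213 = (-10338/7 + 112804380061/96020301576) + 2620213 = -991868247032261/672142111032 + 2620213 = 1760163628926457555/672142111032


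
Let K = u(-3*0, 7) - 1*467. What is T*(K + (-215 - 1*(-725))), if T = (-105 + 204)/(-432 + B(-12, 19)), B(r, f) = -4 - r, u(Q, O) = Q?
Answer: -4257/424 ≈ -10.040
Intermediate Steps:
K = -467 (K = -3*0 - 1*467 = 0 - 467 = -467)
T = -99/424 (T = (-105 + 204)/(-432 + (-4 - 1*(-12))) = 99/(-432 + (-4 + 12)) = 99/(-432 + 8) = 99/(-424) = 99*(-1/424) = -99/424 ≈ -0.23349)
T*(K + (-215 - 1*(-725))) = -99*(-467 + (-215 - 1*(-725)))/424 = -99*(-467 + (-215 + 725))/424 = -99*(-467 + 510)/424 = -99/424*43 = -4257/424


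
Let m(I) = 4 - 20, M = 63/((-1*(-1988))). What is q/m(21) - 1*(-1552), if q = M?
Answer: 7052279/4544 ≈ 1552.0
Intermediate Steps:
M = 9/284 (M = 63/1988 = 63*(1/1988) = 9/284 ≈ 0.031690)
m(I) = -16
q = 9/284 ≈ 0.031690
q/m(21) - 1*(-1552) = (9/284)/(-16) - 1*(-1552) = (9/284)*(-1/16) + 1552 = -9/4544 + 1552 = 7052279/4544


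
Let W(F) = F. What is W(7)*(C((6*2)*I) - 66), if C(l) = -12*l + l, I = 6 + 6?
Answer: -11550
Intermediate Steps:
I = 12
C(l) = -11*l
W(7)*(C((6*2)*I) - 66) = 7*(-11*6*2*12 - 66) = 7*(-132*12 - 66) = 7*(-11*144 - 66) = 7*(-1584 - 66) = 7*(-1650) = -11550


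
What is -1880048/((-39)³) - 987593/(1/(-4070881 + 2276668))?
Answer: 105110432512690619/59319 ≈ 1.7720e+12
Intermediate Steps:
-1880048/((-39)³) - 987593/(1/(-4070881 + 2276668)) = -1880048/(-59319) - 987593/(1/(-1794213)) = -1880048*(-1/59319) - 987593/(-1/1794213) = 1880048/59319 - 987593*(-1794213) = 1880048/59319 + 1771952199309 = 105110432512690619/59319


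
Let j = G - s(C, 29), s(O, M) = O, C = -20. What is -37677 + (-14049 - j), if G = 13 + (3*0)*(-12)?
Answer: -51759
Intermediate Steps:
G = 13 (G = 13 + 0*(-12) = 13 + 0 = 13)
j = 33 (j = 13 - 1*(-20) = 13 + 20 = 33)
-37677 + (-14049 - j) = -37677 + (-14049 - 1*33) = -37677 + (-14049 - 33) = -37677 - 14082 = -51759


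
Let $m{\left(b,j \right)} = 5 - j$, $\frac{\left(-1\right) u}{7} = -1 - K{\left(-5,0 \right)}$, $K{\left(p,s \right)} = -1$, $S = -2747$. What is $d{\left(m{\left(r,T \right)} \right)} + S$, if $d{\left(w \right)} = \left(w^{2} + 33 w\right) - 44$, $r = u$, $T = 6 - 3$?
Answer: $-2721$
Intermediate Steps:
$T = 3$
$u = 0$ ($u = - 7 \left(-1 - -1\right) = - 7 \left(-1 + 1\right) = \left(-7\right) 0 = 0$)
$r = 0$
$d{\left(w \right)} = -44 + w^{2} + 33 w$
$d{\left(m{\left(r,T \right)} \right)} + S = \left(-44 + \left(5 - 3\right)^{2} + 33 \left(5 - 3\right)\right) - 2747 = \left(-44 + 2^{2} + 33 \cdot 2\right) - 2747 = \left(-44 + 4 + 66\right) - 2747 = 26 - 2747 = -2721$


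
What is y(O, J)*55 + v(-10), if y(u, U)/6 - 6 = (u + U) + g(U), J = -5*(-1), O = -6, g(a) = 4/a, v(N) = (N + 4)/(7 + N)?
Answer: 1916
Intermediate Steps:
v(N) = (4 + N)/(7 + N)
J = 5
y(u, U) = 36 + 6*U + 6*u + 24/U (y(u, U) = 36 + 6*((u + U) + 4/U) = 36 + 6*((U + u) + 4/U) = 36 + 6*(U + u + 4/U) = 36 + (6*U + 6*u + 24/U) = 36 + 6*U + 6*u + 24/U)
y(O, J)*55 + v(-10) = (6*(4 + 5*(6 + 5 - 6))/5)*55 + (4 - 10)/(7 - 10) = (6*(1/5)*(4 + 5*5))*55 - 6/(-3) = (6*(1/5)*(4 + 25))*55 - 1/3*(-6) = (6*(1/5)*29)*55 + 2 = (174/5)*55 + 2 = 1914 + 2 = 1916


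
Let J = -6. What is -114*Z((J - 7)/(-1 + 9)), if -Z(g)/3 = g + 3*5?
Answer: 18297/4 ≈ 4574.3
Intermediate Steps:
Z(g) = -45 - 3*g (Z(g) = -3*(g + 3*5) = -3*(g + 15) = -3*(15 + g) = -45 - 3*g)
-114*Z((J - 7)/(-1 + 9)) = -114*(-45 - 3*(-6 - 7)/(-1 + 9)) = -114*(-45 - (-39)/8) = -114*(-45 - 3*(-13/8)) = -114*(-45 + 39/8) = -114*(-321/8) = 18297/4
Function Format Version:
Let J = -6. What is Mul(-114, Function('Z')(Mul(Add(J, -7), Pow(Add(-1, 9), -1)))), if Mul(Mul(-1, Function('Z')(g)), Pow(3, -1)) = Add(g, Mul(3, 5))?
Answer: Rational(18297, 4) ≈ 4574.3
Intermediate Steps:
Function('Z')(g) = Add(-45, Mul(-3, g)) (Function('Z')(g) = Mul(-3, Add(g, Mul(3, 5))) = Mul(-3, Add(g, 15)) = Mul(-3, Add(15, g)) = Add(-45, Mul(-3, g)))
Mul(-114, Function('Z')(Mul(Add(J, -7), Pow(Add(-1, 9), -1)))) = Mul(-114, Add(-45, Mul(-3, Mul(Add(-6, -7), Pow(Add(-1, 9), -1))))) = Mul(-114, Add(-45, Mul(-3, Mul(-13, Pow(8, -1))))) = Mul(-114, Add(-45, Mul(-3, Mul(-13, Rational(1, 8))))) = Mul(-114, Add(-45, Mul(-3, Rational(-13, 8)))) = Mul(-114, Add(-45, Rational(39, 8))) = Mul(-114, Rational(-321, 8)) = Rational(18297, 4)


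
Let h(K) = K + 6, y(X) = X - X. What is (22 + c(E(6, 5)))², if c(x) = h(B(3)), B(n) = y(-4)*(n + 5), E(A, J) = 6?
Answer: 784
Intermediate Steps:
y(X) = 0
B(n) = 0 (B(n) = 0*(n + 5) = 0*(5 + n) = 0)
h(K) = 6 + K
c(x) = 6 (c(x) = 6 + 0 = 6)
(22 + c(E(6, 5)))² = (22 + 6)² = 28² = 784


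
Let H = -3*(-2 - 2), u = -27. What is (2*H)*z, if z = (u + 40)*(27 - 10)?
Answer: 5304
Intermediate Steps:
H = 12 (H = -3*(-4) = 12)
z = 221 (z = (-27 + 40)*(27 - 10) = 13*17 = 221)
(2*H)*z = (2*12)*221 = 24*221 = 5304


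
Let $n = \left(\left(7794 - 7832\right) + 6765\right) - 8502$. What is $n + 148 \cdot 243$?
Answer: $34189$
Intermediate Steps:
$n = -1775$ ($n = \left(-38 + 6765\right) - 8502 = 6727 - 8502 = -1775$)
$n + 148 \cdot 243 = -1775 + 148 \cdot 243 = -1775 + 35964 = 34189$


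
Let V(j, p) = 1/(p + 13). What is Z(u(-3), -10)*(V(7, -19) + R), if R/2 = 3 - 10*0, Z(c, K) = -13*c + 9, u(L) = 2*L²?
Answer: -2625/2 ≈ -1312.5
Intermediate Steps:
V(j, p) = 1/(13 + p)
Z(c, K) = 9 - 13*c
R = 6 (R = 2*(3 - 10*0) = 2*(3 + 0) = 2*3 = 6)
Z(u(-3), -10)*(V(7, -19) + R) = (9 - 26*(-3)²)*(1/(13 - 19) + 6) = (9 - 26*9)*(1/(-6) + 6) = (9 - 13*18)*(-⅙ + 6) = (9 - 234)*(35/6) = -225*35/6 = -2625/2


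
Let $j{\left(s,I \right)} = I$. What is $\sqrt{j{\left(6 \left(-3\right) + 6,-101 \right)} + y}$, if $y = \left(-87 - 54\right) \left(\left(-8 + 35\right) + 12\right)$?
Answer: $20 i \sqrt{14} \approx 74.833 i$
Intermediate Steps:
$y = -5499$ ($y = - 141 \left(27 + 12\right) = \left(-141\right) 39 = -5499$)
$\sqrt{j{\left(6 \left(-3\right) + 6,-101 \right)} + y} = \sqrt{-101 - 5499} = \sqrt{-5600} = 20 i \sqrt{14}$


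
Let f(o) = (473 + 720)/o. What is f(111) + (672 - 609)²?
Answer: 441752/111 ≈ 3979.7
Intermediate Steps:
f(o) = 1193/o
f(111) + (672 - 609)² = 1193/111 + (672 - 609)² = 1193*(1/111) + 63² = 1193/111 + 3969 = 441752/111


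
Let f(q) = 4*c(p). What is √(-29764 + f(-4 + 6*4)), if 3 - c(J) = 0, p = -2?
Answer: 2*I*√7438 ≈ 172.49*I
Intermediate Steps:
c(J) = 3 (c(J) = 3 - 1*0 = 3 + 0 = 3)
f(q) = 12 (f(q) = 4*3 = 12)
√(-29764 + f(-4 + 6*4)) = √(-29764 + 12) = √(-29752) = 2*I*√7438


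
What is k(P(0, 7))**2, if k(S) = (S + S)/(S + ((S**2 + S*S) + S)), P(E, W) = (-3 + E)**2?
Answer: 1/100 ≈ 0.010000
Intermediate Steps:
k(S) = 2*S/(2*S + 2*S**2) (k(S) = (2*S)/(S + ((S**2 + S**2) + S)) = (2*S)/(S + (2*S**2 + S)) = (2*S)/(S + (S + 2*S**2)) = (2*S)/(2*S + 2*S**2) = 2*S/(2*S + 2*S**2))
k(P(0, 7))**2 = (1/(1 + (-3 + 0)**2))**2 = (1/(1 + (-3)**2))**2 = (1/(1 + 9))**2 = (1/10)**2 = 1/100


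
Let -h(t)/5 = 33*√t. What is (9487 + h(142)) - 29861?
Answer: -20374 - 165*√142 ≈ -22340.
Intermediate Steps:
h(t) = -165*√t
(9487 + h(142)) - 29861 = (9487 - 165*√142) - 29861 = -20374 - 165*√142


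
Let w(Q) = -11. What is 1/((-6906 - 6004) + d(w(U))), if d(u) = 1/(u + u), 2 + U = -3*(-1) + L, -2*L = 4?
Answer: -22/284021 ≈ -7.7459e-5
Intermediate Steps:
L = -2 (L = -½*4 = -2)
U = -1 (U = -2 + (-3*(-1) - 2) = -2 + (3 - 2) = -2 + 1 = -1)
d(u) = 1/(2*u)
1/((-6906 - 6004) + d(w(U))) = 1/((-6906 - 6004) + (½)/(-11)) = 1/(-12910 + (½)*(-1/11)) = 1/(-12910 - 1/22) = 1/(-284021/22) = -22/284021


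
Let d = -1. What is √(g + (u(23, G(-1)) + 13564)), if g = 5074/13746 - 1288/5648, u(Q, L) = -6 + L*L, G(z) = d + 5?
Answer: √319605650275368378/4852338 ≈ 116.51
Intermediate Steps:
G(z) = 4 (G(z) = -1 + 5 = 4)
u(Q, L) = -6 + L²
g = 684569/4852338 (g = 5074*(1/13746) - 1288*1/5648 = 2537/6873 - 161/706 = 684569/4852338 ≈ 0.14108)
√(g + (u(23, G(-1)) + 13564)) = √(684569/4852338 + ((-6 + 4²) + 13564)) = √(684569/4852338 + ((-6 + 16) + 13564)) = √(684569/4852338 + (10 + 13564)) = √(684569/4852338 + 13574) = √(65866320581/4852338) = √319605650275368378/4852338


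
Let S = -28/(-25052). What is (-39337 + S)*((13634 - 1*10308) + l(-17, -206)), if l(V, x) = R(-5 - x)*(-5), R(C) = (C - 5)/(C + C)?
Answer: -164582442066464/1258863 ≈ -1.3074e+8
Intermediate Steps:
R(C) = (-5 + C)/(2*C) (R(C) = (-5 + C)/((2*C)) = (-5 + C)*(1/(2*C)) = (-5 + C)/(2*C))
S = 7/6263 (S = -28*(-1/25052) = 7/6263 ≈ 0.0011177)
l(V, x) = -5*(-10 - x)/(2*(-5 - x)) (l(V, x) = ((-5 + (-5 - x))/(2*(-5 - x)))*(-5) = ((-10 - x)/(2*(-5 - x)))*(-5) = -5*(-10 - x)/(2*(-5 - x)))
(-39337 + S)*((13634 - 1*10308) + l(-17, -206)) = (-39337 + 7/6263)*((13634 - 1*10308) + 5*(-10 - 1*(-206))/(2*(5 - 206))) = -246367624*((13634 - 10308) + (5/2)*(-10 + 206)/(-201))/6263 = -246367624*(3326 + (5/2)*(-1/201)*196)/6263 = -246367624*(3326 - 490/201)/6263 = -246367624/6263*668036/201 = -164582442066464/1258863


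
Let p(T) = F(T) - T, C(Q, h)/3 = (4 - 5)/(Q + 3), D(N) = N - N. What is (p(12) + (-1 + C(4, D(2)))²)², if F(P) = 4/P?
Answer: 2002225/21609 ≈ 92.657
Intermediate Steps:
D(N) = 0
C(Q, h) = -3/(3 + Q) (C(Q, h) = 3*((4 - 5)/(Q + 3)) = 3*(-1/(3 + Q)) = -3/(3 + Q))
p(T) = -T + 4/T (p(T) = 4/T - T = -T + 4/T)
(p(12) + (-1 + C(4, D(2)))²)² = ((-1*12 + 4/12) + (-1 - 3/(3 + 4))²)² = ((-12 + 4*(1/12)) + (-1 - 3/7)²)² = ((-12 + ⅓) + (-1 - 3*⅐)²)² = (-35/3 + (-1 - 3/7)²)² = (-35/3 + (-10/7)²)² = (-35/3 + 100/49)² = (-1415/147)² = 2002225/21609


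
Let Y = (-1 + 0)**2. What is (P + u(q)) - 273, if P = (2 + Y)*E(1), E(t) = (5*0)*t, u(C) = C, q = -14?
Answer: -287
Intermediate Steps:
Y = 1 (Y = (-1)**2 = 1)
E(t) = 0 (E(t) = 0*t = 0)
P = 0 (P = (2 + 1)*0 = 3*0 = 0)
(P + u(q)) - 273 = (0 - 14) - 273 = -14 - 273 = -287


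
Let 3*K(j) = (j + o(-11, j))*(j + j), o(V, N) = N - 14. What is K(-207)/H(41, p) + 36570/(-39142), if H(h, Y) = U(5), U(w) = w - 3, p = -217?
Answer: 577952487/19571 ≈ 29531.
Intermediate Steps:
o(V, N) = -14 + N
U(w) = -3 + w
H(h, Y) = 2 (H(h, Y) = -3 + 5 = 2)
K(j) = 2*j*(-14 + 2*j)/3 (K(j) = ((j + (-14 + j))*(j + j))/3 = ((-14 + 2*j)*(2*j))/3 = (2*j*(-14 + 2*j))/3 = 2*j*(-14 + 2*j)/3)
K(-207)/H(41, p) + 36570/(-39142) = ((4/3)*(-207)*(-7 - 207))/2 + 36570/(-39142) = ((4/3)*(-207)*(-214))*(½) + 36570*(-1/39142) = 59064*(½) - 18285/19571 = 29532 - 18285/19571 = 577952487/19571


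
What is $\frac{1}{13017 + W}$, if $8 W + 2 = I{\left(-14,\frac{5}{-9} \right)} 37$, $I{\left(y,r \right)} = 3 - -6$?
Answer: $\frac{8}{104467} \approx 7.6579 \cdot 10^{-5}$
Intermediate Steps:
$I{\left(y,r \right)} = 9$ ($I{\left(y,r \right)} = 3 + 6 = 9$)
$W = \frac{331}{8}$ ($W = - \frac{1}{4} + \frac{9 \cdot 37}{8} = - \frac{1}{4} + \frac{1}{8} \cdot 333 = - \frac{1}{4} + \frac{333}{8} = \frac{331}{8} \approx 41.375$)
$\frac{1}{13017 + W} = \frac{1}{13017 + \frac{331}{8}} = \frac{1}{\frac{104467}{8}} = \frac{8}{104467}$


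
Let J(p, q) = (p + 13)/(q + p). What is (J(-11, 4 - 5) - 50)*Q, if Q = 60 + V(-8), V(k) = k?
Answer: -7826/3 ≈ -2608.7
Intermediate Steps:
J(p, q) = (13 + p)/(p + q)
Q = 52 (Q = 60 - 8 = 52)
(J(-11, 4 - 5) - 50)*Q = ((13 - 11)/(-11 + (4 - 5)) - 50)*52 = (2/(-11 - 1) - 50)*52 = (2/(-12) - 50)*52 = (-1/12*2 - 50)*52 = (-⅙ - 50)*52 = -301/6*52 = -7826/3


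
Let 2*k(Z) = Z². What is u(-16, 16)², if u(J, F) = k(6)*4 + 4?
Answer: 5776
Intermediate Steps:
k(Z) = Z²/2
u(J, F) = 76 (u(J, F) = ((½)*6²)*4 + 4 = ((½)*36)*4 + 4 = 18*4 + 4 = 72 + 4 = 76)
u(-16, 16)² = 76² = 5776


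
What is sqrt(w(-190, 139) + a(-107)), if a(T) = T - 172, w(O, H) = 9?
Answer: 3*I*sqrt(30) ≈ 16.432*I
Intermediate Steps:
a(T) = -172 + T
sqrt(w(-190, 139) + a(-107)) = sqrt(9 + (-172 - 107)) = sqrt(9 - 279) = sqrt(-270) = 3*I*sqrt(30)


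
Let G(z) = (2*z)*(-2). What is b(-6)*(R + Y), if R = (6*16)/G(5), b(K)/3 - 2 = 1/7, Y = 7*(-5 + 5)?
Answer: -216/7 ≈ -30.857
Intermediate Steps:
Y = 0 (Y = 7*0 = 0)
G(z) = -4*z
b(K) = 45/7 (b(K) = 6 + 3/7 = 45/7)
R = -24/5 (R = (6*16)/((-4*5)) = 96/(-20) = 96*(-1/20) = -24/5 ≈ -4.8000)
b(-6)*(R + Y) = 45*(-24/5 + 0)/7 = (45/7)*(-24/5) = -216/7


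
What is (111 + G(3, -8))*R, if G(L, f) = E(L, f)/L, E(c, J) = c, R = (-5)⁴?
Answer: 70000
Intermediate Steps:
R = 625
G(L, f) = 1 (G(L, f) = L/L = 1)
(111 + G(3, -8))*R = (111 + 1)*625 = 112*625 = 70000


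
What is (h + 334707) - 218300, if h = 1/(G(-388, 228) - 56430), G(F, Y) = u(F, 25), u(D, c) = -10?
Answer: 6570011079/56440 ≈ 1.1641e+5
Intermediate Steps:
G(F, Y) = -10
h = -1/56440 (h = 1/(-10 - 56430) = 1/(-56440) = -1/56440 ≈ -1.7718e-5)
(h + 334707) - 218300 = (-1/56440 + 334707) - 218300 = 18890863079/56440 - 218300 = 6570011079/56440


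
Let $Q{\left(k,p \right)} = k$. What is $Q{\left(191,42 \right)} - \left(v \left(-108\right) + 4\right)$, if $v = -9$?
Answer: $-785$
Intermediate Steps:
$Q{\left(191,42 \right)} - \left(v \left(-108\right) + 4\right) = 191 - \left(\left(-9\right) \left(-108\right) + 4\right) = 191 - \left(972 + 4\right) = 191 - 976 = -785$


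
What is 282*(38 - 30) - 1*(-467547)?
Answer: 469803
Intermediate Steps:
282*(38 - 30) - 1*(-467547) = 282*8 + 467547 = 2256 + 467547 = 469803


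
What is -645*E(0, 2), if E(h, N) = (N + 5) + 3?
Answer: -6450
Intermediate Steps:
E(h, N) = 8 + N (E(h, N) = (5 + N) + 3 = 8 + N)
-645*E(0, 2) = -645*(8 + 2) = -645*10 = -6450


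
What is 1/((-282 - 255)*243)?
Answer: -1/130491 ≈ -7.6634e-6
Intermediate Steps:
1/((-282 - 255)*243) = 1/(-537*243) = 1/(-130491) = -1/130491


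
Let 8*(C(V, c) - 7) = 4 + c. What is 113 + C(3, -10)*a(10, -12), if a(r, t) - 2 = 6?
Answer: 163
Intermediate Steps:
C(V, c) = 15/2 + c/8 (C(V, c) = 7 + (4 + c)/8 = 7 + (½ + c/8) = 15/2 + c/8)
a(r, t) = 8 (a(r, t) = 2 + 6 = 8)
113 + C(3, -10)*a(10, -12) = 113 + (15/2 + (⅛)*(-10))*8 = 113 + (15/2 - 5/4)*8 = 113 + (25/4)*8 = 113 + 50 = 163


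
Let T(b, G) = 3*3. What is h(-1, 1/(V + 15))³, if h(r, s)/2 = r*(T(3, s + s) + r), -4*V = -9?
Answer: -4096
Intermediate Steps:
V = 9/4 (V = -¼*(-9) = 9/4 ≈ 2.2500)
T(b, G) = 9
h(r, s) = 2*r*(9 + r) (h(r, s) = 2*(r*(9 + r)) = 2*r*(9 + r))
h(-1, 1/(V + 15))³ = (2*(-1)*(9 - 1))³ = (2*(-1)*8)³ = (-16)³ = -4096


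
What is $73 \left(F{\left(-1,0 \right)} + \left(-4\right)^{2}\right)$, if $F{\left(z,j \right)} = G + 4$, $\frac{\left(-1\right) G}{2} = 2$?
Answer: $1168$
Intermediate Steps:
$G = -4$ ($G = \left(-2\right) 2 = -4$)
$F{\left(z,j \right)} = 0$ ($F{\left(z,j \right)} = -4 + 4 = 0$)
$73 \left(F{\left(-1,0 \right)} + \left(-4\right)^{2}\right) = 73 \left(0 + \left(-4\right)^{2}\right) = 73 \left(0 + 16\right) = 73 \cdot 16 = 1168$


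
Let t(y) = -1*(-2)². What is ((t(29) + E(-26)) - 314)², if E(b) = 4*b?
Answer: 178084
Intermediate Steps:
t(y) = -4 (t(y) = -1*4 = -4)
((t(29) + E(-26)) - 314)² = ((-4 + 4*(-26)) - 314)² = ((-4 - 104) - 314)² = (-108 - 314)² = (-422)² = 178084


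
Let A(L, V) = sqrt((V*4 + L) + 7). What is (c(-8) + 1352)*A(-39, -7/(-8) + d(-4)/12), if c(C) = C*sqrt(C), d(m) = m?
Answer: 16*sqrt(537)/3 + 676*I*sqrt(1074)/3 ≈ 123.59 + 7384.6*I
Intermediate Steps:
c(C) = C**(3/2)
A(L, V) = sqrt(7 + L + 4*V) (A(L, V) = sqrt((4*V + L) + 7) = sqrt((L + 4*V) + 7) = sqrt(7 + L + 4*V))
(c(-8) + 1352)*A(-39, -7/(-8) + d(-4)/12) = ((-8)**(3/2) + 1352)*sqrt(7 - 39 + 4*(-7/(-8) - 4/12)) = (-16*I*sqrt(2) + 1352)*sqrt(7 - 39 + 4*(-7*(-1/8) - 4*1/12)) = (1352 - 16*I*sqrt(2))*sqrt(7 - 39 + 4*(7/8 - 1/3)) = (1352 - 16*I*sqrt(2))*sqrt(7 - 39 + 4*(13/24)) = (1352 - 16*I*sqrt(2))*sqrt(7 - 39 + 13/6) = (1352 - 16*I*sqrt(2))*sqrt(-179/6) = (1352 - 16*I*sqrt(2))*(I*sqrt(1074)/6) = I*sqrt(1074)*(1352 - 16*I*sqrt(2))/6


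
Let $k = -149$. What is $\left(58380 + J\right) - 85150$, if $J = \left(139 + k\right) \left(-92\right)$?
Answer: $-25850$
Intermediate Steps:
$J = 920$ ($J = \left(139 - 149\right) \left(-92\right) = \left(-10\right) \left(-92\right) = 920$)
$\left(58380 + J\right) - 85150 = \left(58380 + 920\right) - 85150 = 59300 - 85150 = -25850$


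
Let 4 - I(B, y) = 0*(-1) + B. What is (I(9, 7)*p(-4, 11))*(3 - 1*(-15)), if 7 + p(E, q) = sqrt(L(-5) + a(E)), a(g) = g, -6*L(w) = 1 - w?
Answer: 630 - 90*I*sqrt(5) ≈ 630.0 - 201.25*I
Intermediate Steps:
L(w) = -1/6 + w/6 (L(w) = -(1 - w)/6 = -1/6 + w/6)
I(B, y) = 4 - B (I(B, y) = 4 - (0*(-1) + B) = 4 - (0 + B) = 4 - B)
p(E, q) = -7 + sqrt(-1 + E) (p(E, q) = -7 + sqrt((-1/6 + (1/6)*(-5)) + E) = -7 + sqrt((-1/6 - 5/6) + E) = -7 + sqrt(-1 + E))
(I(9, 7)*p(-4, 11))*(3 - 1*(-15)) = ((4 - 1*9)*(-7 + sqrt(-1 - 4)))*(3 - 1*(-15)) = ((4 - 9)*(-7 + sqrt(-5)))*(3 + 15) = -5*(-7 + I*sqrt(5))*18 = (35 - 5*I*sqrt(5))*18 = 630 - 90*I*sqrt(5)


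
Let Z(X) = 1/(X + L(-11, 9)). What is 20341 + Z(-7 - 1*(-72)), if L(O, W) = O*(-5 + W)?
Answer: 427162/21 ≈ 20341.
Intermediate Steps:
Z(X) = 1/(-44 + X) (Z(X) = 1/(X - 11*(-5 + 9)) = 1/(X - 11*4) = 1/(X - 44) = 1/(-44 + X))
20341 + Z(-7 - 1*(-72)) = 20341 + 1/(-44 + (-7 - 1*(-72))) = 20341 + 1/(-44 + (-7 + 72)) = 20341 + 1/(-44 + 65) = 20341 + 1/21 = 427162/21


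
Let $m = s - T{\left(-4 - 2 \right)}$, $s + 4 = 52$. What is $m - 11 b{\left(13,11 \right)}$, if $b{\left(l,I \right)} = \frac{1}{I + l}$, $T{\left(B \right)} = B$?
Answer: $\frac{1285}{24} \approx 53.542$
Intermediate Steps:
$s = 48$ ($s = -4 + 52 = 48$)
$m = 54$ ($m = 48 - \left(-4 - 2\right) = 48 - -6 = 48 + 6 = 54$)
$m - 11 b{\left(13,11 \right)} = 54 - \frac{11}{11 + 13} = 54 - \frac{11}{24} = \frac{1285}{24}$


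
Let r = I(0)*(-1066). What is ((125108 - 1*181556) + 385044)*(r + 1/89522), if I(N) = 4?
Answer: -62716129446486/44761 ≈ -1.4011e+9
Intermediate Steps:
r = -4264 (r = 4*(-1066) = -4264)
((125108 - 1*181556) + 385044)*(r + 1/89522) = ((125108 - 1*181556) + 385044)*(-4264 + 1/89522) = ((125108 - 181556) + 385044)*(-4264 + 1/89522) = (-56448 + 385044)*(-381721807/89522) = 328596*(-381721807/89522) = -62716129446486/44761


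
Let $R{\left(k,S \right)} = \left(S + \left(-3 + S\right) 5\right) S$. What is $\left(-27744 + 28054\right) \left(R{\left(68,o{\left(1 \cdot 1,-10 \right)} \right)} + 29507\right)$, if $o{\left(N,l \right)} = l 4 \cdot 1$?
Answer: $12309170$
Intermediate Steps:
$o{\left(N,l \right)} = 4 l$ ($o{\left(N,l \right)} = 4 l 1 = 4 l$)
$R{\left(k,S \right)} = S \left(-15 + 6 S\right)$ ($R{\left(k,S \right)} = \left(S + \left(-15 + 5 S\right)\right) S = \left(-15 + 6 S\right) S = S \left(-15 + 6 S\right)$)
$\left(-27744 + 28054\right) \left(R{\left(68,o{\left(1 \cdot 1,-10 \right)} \right)} + 29507\right) = \left(-27744 + 28054\right) \left(3 \cdot 4 \left(-10\right) \left(-5 + 2 \cdot 4 \left(-10\right)\right) + 29507\right) = 310 \left(3 \left(-40\right) \left(-5 + 2 \left(-40\right)\right) + 29507\right) = 310 \left(3 \left(-40\right) \left(-5 - 80\right) + 29507\right) = 310 \left(3 \left(-40\right) \left(-85\right) + 29507\right) = 310 \left(10200 + 29507\right) = 310 \cdot 39707 = 12309170$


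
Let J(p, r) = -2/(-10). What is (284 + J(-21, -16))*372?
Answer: 528612/5 ≈ 1.0572e+5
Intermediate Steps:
J(p, r) = 1/5 (J(p, r) = -2*(-1/10) = 1/5)
(284 + J(-21, -16))*372 = (284 + 1/5)*372 = (1421/5)*372 = 528612/5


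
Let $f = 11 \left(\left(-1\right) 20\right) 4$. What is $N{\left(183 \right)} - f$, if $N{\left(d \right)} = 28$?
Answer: $908$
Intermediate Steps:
$f = -880$ ($f = 11 \left(-20\right) 4 = \left(-220\right) 4 = -880$)
$N{\left(183 \right)} - f = 28 - -880 = 28 + 880 = 908$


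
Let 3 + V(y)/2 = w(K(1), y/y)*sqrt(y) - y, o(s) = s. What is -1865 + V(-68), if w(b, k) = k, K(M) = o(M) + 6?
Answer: -1735 + 4*I*sqrt(17) ≈ -1735.0 + 16.492*I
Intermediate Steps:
K(M) = 6 + M (K(M) = M + 6 = 6 + M)
V(y) = -6 - 2*y + 2*sqrt(y) (V(y) = -6 + 2*((y/y)*sqrt(y) - y) = -6 + 2*(1*sqrt(y) - y) = -6 + 2*(sqrt(y) - y) = -6 + (-2*y + 2*sqrt(y)) = -6 - 2*y + 2*sqrt(y))
-1865 + V(-68) = -1865 + (-6 - 2*(-68) + 2*sqrt(-68)) = -1865 + (-6 + 136 + 2*(2*I*sqrt(17))) = -1865 + (-6 + 136 + 4*I*sqrt(17)) = -1865 + (130 + 4*I*sqrt(17)) = -1735 + 4*I*sqrt(17)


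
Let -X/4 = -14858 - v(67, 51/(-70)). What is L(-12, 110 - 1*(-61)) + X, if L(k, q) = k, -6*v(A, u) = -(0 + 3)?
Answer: 59422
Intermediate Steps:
v(A, u) = ½ (v(A, u) = -(-1)*(0 + 3)/6 = -(-1)*3/6 = -⅙*(-3) = ½)
X = 59434 (X = -4*(-14858 - 1*½) = -4*(-14858 - ½) = -4*(-29717/2) = 59434)
L(-12, 110 - 1*(-61)) + X = -12 + 59434 = 59422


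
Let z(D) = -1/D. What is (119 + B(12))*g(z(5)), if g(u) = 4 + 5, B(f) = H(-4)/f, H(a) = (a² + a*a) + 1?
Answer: 4383/4 ≈ 1095.8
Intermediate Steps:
H(a) = 1 + 2*a² (H(a) = (a² + a²) + 1 = 2*a² + 1 = 1 + 2*a²)
B(f) = 33/f (B(f) = (1 + 2*(-4)²)/f = (1 + 2*16)/f = (1 + 32)/f = 33/f)
g(u) = 9
(119 + B(12))*g(z(5)) = (119 + 33/12)*9 = (119 + 33*(1/12))*9 = (119 + 11/4)*9 = (487/4)*9 = 4383/4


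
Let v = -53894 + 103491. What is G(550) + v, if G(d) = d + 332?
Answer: 50479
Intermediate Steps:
G(d) = 332 + d
v = 49597
G(550) + v = (332 + 550) + 49597 = 882 + 49597 = 50479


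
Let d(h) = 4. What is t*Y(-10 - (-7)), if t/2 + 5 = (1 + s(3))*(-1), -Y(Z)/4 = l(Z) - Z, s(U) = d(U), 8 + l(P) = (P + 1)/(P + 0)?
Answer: -1040/3 ≈ -346.67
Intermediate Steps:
l(P) = -8 + (1 + P)/P (l(P) = -8 + (P + 1)/(P + 0) = -8 + (1 + P)/P)
s(U) = 4
Y(Z) = 28 - 4/Z + 4*Z (Y(Z) = -4*((-7 + 1/Z) - Z) = -4*(-7 + 1/Z - Z) = 28 - 4/Z + 4*Z)
t = -20 (t = -10 + 2*((1 + 4)*(-1)) = -10 + 2*(5*(-1)) = -10 + 2*(-5) = -10 - 10 = -20)
t*Y(-10 - (-7)) = -20*(28 - 4/(-10 - (-7)) + 4*(-10 - (-7))) = -20*(28 - 4/(-10 - 1*(-7)) + 4*(-10 - 1*(-7))) = -20*(28 - 4/(-10 + 7) + 4*(-10 + 7)) = -20*(28 - 4/(-3) + 4*(-3)) = -20*(28 - 4*(-⅓) - 12) = -20*(28 + 4/3 - 12) = -20*52/3 = -1040/3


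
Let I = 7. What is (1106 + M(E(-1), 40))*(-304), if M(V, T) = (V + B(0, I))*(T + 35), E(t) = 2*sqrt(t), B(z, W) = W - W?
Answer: -336224 - 45600*I ≈ -3.3622e+5 - 45600.0*I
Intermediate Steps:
B(z, W) = 0
M(V, T) = V*(35 + T) (M(V, T) = (V + 0)*(T + 35) = V*(35 + T))
(1106 + M(E(-1), 40))*(-304) = (1106 + (2*sqrt(-1))*(35 + 40))*(-304) = (1106 + (2*I)*75)*(-304) = (1106 + 150*I)*(-304) = -336224 - 45600*I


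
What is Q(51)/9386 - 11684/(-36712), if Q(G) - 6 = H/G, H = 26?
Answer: 53895727/168976158 ≈ 0.31895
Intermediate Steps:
Q(G) = 6 + 26/G
Q(51)/9386 - 11684/(-36712) = (6 + 26/51)/9386 - 11684/(-36712) = (6 + 26*(1/51))*(1/9386) - 11684*(-1/36712) = (6 + 26/51)*(1/9386) + 2921/9178 = (332/51)*(1/9386) + 2921/9178 = 166/239343 + 2921/9178 = 53895727/168976158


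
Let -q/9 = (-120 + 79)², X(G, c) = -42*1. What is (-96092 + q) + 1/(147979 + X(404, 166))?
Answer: -16453701076/147937 ≈ -1.1122e+5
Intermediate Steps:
X(G, c) = -42
q = -15129 (q = -9*(-120 + 79)² = -9*(-41)² = -9*1681 = -15129)
(-96092 + q) + 1/(147979 + X(404, 166)) = (-96092 - 15129) + 1/(147979 - 42) = -111221 + 1/147937 = -16453701076/147937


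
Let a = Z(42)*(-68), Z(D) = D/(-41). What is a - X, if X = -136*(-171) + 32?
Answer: -951952/41 ≈ -23218.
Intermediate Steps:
Z(D) = -D/41 (Z(D) = D*(-1/41) = -D/41)
a = 2856/41 (a = -1/41*42*(-68) = -42/41*(-68) = 2856/41 ≈ 69.659)
X = 23288 (X = 23256 + 32 = 23288)
a - X = 2856/41 - 1*23288 = 2856/41 - 23288 = -951952/41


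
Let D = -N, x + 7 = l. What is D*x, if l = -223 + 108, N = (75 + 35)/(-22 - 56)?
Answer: -6710/39 ≈ -172.05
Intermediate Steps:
N = -55/39 (N = 110/(-78) = 110*(-1/78) = -55/39 ≈ -1.4103)
l = -115
x = -122 (x = -7 - 115 = -122)
D = 55/39 (D = -1*(-55/39) = 55/39 ≈ 1.4103)
D*x = (55/39)*(-122) = -6710/39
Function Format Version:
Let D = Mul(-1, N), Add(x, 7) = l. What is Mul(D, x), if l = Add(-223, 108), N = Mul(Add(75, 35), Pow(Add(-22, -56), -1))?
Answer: Rational(-6710, 39) ≈ -172.05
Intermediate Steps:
N = Rational(-55, 39) (N = Mul(110, Pow(-78, -1)) = Mul(110, Rational(-1, 78)) = Rational(-55, 39) ≈ -1.4103)
l = -115
x = -122 (x = Add(-7, -115) = -122)
D = Rational(55, 39) (D = Mul(-1, Rational(-55, 39)) = Rational(55, 39) ≈ 1.4103)
Mul(D, x) = Mul(Rational(55, 39), -122) = Rational(-6710, 39)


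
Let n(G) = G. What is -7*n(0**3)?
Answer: 0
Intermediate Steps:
-7*n(0**3) = -7*0**3 = -7*0 = 0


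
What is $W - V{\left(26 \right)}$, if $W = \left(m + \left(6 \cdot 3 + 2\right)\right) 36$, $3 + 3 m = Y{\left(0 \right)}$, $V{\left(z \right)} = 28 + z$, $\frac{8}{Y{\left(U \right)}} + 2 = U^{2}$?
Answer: $582$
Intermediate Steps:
$Y{\left(U \right)} = \frac{8}{-2 + U^{2}}$
$m = - \frac{7}{3}$ ($m = -1 + \frac{8 \frac{1}{-2 + 0^{2}}}{3} = -1 + \frac{8 \frac{1}{-2 + 0}}{3} = -1 + \frac{8 \frac{1}{-2}}{3} = -1 + \frac{8 \left(- \frac{1}{2}\right)}{3} = -1 + \frac{1}{3} \left(-4\right) = -1 - \frac{4}{3} = - \frac{7}{3} \approx -2.3333$)
$W = 636$ ($W = \left(- \frac{7}{3} + \left(6 \cdot 3 + 2\right)\right) 36 = \left(- \frac{7}{3} + \left(18 + 2\right)\right) 36 = \left(- \frac{7}{3} + 20\right) 36 = \frac{53}{3} \cdot 36 = 636$)
$W - V{\left(26 \right)} = 636 - \left(28 + 26\right) = 636 - 54 = 582$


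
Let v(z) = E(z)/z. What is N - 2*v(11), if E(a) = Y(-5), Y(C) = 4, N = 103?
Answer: 1125/11 ≈ 102.27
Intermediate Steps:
E(a) = 4
v(z) = 4/z
N - 2*v(11) = 103 - 8/11 = 1125/11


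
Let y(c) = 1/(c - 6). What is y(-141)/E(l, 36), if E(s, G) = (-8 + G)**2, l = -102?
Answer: -1/115248 ≈ -8.6769e-6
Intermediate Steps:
y(c) = 1/(-6 + c)
y(-141)/E(l, 36) = 1/((-6 - 141)*((-8 + 36)**2)) = 1/((-147)*(28**2)) = -1/147/784 = -1/147*1/784 = -1/115248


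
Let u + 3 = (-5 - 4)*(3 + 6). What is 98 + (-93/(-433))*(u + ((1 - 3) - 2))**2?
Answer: 762626/433 ≈ 1761.3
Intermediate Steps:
u = -84 (u = -3 + (-5 - 4)*(3 + 6) = -3 - 9*9 = -3 - 81 = -84)
98 + (-93/(-433))*(u + ((1 - 3) - 2))**2 = 98 + (-93/(-433))*(-84 + ((1 - 3) - 2))**2 = 98 + (-93*(-1/433))*(-84 + (-2 - 2))**2 = 98 + 93*(-84 - 4)**2/433 = 98 + (93/433)*(-88)**2 = 98 + (93/433)*7744 = 98 + 720192/433 = 762626/433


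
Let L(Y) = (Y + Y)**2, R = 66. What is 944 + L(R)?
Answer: 18368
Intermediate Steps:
L(Y) = 4*Y**2 (L(Y) = (2*Y)**2 = 4*Y**2)
944 + L(R) = 944 + 4*66**2 = 944 + 4*4356 = 944 + 17424 = 18368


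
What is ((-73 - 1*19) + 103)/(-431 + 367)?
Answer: -11/64 ≈ -0.17188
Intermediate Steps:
((-73 - 1*19) + 103)/(-431 + 367) = ((-73 - 19) + 103)/(-64) = (-92 + 103)*(-1/64) = 11*(-1/64) = -11/64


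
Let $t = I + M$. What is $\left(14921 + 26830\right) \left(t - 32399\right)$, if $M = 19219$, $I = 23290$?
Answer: $422102610$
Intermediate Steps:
$t = 42509$ ($t = 23290 + 19219 = 42509$)
$\left(14921 + 26830\right) \left(t - 32399\right) = \left(14921 + 26830\right) \left(42509 - 32399\right) = 41751 \cdot 10110 = 422102610$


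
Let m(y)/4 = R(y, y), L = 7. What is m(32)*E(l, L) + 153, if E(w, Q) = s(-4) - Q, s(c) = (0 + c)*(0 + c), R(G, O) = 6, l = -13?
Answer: 369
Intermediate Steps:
s(c) = c² (s(c) = c*c = c²)
m(y) = 24 (m(y) = 4*6 = 24)
E(w, Q) = 16 - Q (E(w, Q) = (-4)² - Q = 16 - Q)
m(32)*E(l, L) + 153 = 24*(16 - 1*7) + 153 = 24*(16 - 7) + 153 = 24*9 + 153 = 216 + 153 = 369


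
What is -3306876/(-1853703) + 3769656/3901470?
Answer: 1104972230216/401787035745 ≈ 2.7501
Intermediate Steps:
-3306876/(-1853703) + 3769656/3901470 = -3306876*(-1/1853703) + 3769656*(1/3901470) = 1102292/617901 + 628276/650245 = 1104972230216/401787035745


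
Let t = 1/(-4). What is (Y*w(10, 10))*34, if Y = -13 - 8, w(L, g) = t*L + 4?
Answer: -1071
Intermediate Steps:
t = -¼ ≈ -0.25000
w(L, g) = 4 - L/4 (w(L, g) = -L/4 + 4 = 4 - L/4)
Y = -21
(Y*w(10, 10))*34 = -21*(4 - ¼*10)*34 = -21*(4 - 5/2)*34 = -21*3/2*34 = -63/2*34 = -1071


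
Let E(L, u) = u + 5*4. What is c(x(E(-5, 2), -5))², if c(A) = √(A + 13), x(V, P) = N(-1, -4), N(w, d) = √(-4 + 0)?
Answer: 13 + 2*I ≈ 13.0 + 2.0*I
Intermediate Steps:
N(w, d) = 2*I (N(w, d) = √(-4) = 2*I)
E(L, u) = 20 + u (E(L, u) = u + 20 = 20 + u)
x(V, P) = 2*I
c(A) = √(13 + A)
c(x(E(-5, 2), -5))² = (√(13 + 2*I))² = 13 + 2*I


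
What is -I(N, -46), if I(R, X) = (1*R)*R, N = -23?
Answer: -529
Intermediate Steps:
I(R, X) = R² (I(R, X) = R*R = R²)
-I(N, -46) = -1*(-23)² = -1*529 = -529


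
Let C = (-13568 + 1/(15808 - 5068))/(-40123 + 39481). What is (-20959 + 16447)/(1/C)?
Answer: -27395419972/287295 ≈ -95356.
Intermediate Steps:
C = 145720319/6895080 (C = (-13568 + 1/10740)/(-642) = (-13568 + 1/10740)*(-1/642) = -145720319/10740*(-1/642) = 145720319/6895080 ≈ 21.134)
(-20959 + 16447)/(1/C) = (-20959 + 16447)/(1/(145720319/6895080)) = -4512/6895080/145720319 = -4512*145720319/6895080 = -27395419972/287295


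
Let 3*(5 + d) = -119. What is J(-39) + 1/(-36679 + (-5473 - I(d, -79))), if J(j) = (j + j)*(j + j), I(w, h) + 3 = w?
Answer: 768488289/126313 ≈ 6084.0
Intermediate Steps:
d = -134/3 (d = -5 + (⅓)*(-119) = -5 - 119/3 = -134/3 ≈ -44.667)
I(w, h) = -3 + w
J(j) = 4*j² (J(j) = (2*j)*(2*j) = 4*j²)
J(-39) + 1/(-36679 + (-5473 - I(d, -79))) = 4*(-39)² + 1/(-36679 + (-5473 - (-3 - 134/3))) = 4*1521 + 1/(-36679 + (-5473 - 1*(-143/3))) = 6084 + 1/(-36679 + (-5473 + 143/3)) = 6084 + 1/(-36679 - 16276/3) = 6084 + 1/(-126313/3) = 6084 - 3/126313 = 768488289/126313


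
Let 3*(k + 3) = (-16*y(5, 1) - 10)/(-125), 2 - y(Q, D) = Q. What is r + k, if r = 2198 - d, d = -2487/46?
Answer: 38794627/17250 ≈ 2249.0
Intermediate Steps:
d = -2487/46 (d = -2487*1/46 = -2487/46 ≈ -54.065)
y(Q, D) = 2 - Q
r = 103595/46 (r = 2198 - 1*(-2487/46) = 2198 + 2487/46 = 103595/46 ≈ 2252.1)
k = -1163/375 (k = -3 + ((-16*(2 - 1*5) - 10)/(-125))/3 = -3 + ((-16*(2 - 5) - 10)*(-1/125))/3 = -3 + ((-16*(-3) - 10)*(-1/125))/3 = -3 + ((48 - 10)*(-1/125))/3 = -3 + (38*(-1/125))/3 = -3 + (⅓)*(-38/125) = -3 - 38/375 = -1163/375 ≈ -3.1013)
r + k = 103595/46 - 1163/375 = 38794627/17250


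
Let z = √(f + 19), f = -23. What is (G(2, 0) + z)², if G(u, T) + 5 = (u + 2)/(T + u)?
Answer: 5 - 12*I ≈ 5.0 - 12.0*I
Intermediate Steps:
G(u, T) = -5 + (2 + u)/(T + u) (G(u, T) = -5 + (u + 2)/(T + u) = -5 + (2 + u)/(T + u))
z = 2*I (z = √(-23 + 19) = √(-4) = 2*I ≈ 2.0*I)
(G(2, 0) + z)² = ((2 - 5*0 - 4*2)/(0 + 2) + 2*I)² = ((2 + 0 - 8)/2 + 2*I)² = ((½)*(-6) + 2*I)² = (-3 + 2*I)²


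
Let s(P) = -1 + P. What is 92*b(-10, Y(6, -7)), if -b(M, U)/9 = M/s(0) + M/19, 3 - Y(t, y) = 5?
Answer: -149040/19 ≈ -7844.2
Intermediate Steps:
Y(t, y) = -2 (Y(t, y) = 3 - 1*5 = 3 - 5 = -2)
b(M, U) = 162*M/19 (b(M, U) = -9*(M/(-1 + 0) + M/19) = -9*(M/(-1) + M*(1/19)) = -9*(M*(-1) + M/19) = -9*(-M + M/19) = -(-162)*M/19 = 162*M/19)
92*b(-10, Y(6, -7)) = 92*((162/19)*(-10)) = 92*(-1620/19) = -149040/19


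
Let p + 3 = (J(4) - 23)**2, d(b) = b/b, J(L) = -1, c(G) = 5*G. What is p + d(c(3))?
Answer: 574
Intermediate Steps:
d(b) = 1
p = 573 (p = -3 + (-1 - 23)**2 = -3 + (-24)**2 = -3 + 576 = 573)
p + d(c(3)) = 573 + 1 = 574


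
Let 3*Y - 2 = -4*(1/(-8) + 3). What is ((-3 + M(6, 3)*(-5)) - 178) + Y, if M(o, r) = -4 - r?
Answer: -895/6 ≈ -149.17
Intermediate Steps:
Y = -19/6 (Y = ⅔ + (-4*(1/(-8) + 3))/3 = ⅔ + (-4*(-⅛ + 3))/3 = ⅔ + (-4*23/8)/3 = ⅔ + (⅓)*(-23/2) = ⅔ - 23/6 = -19/6 ≈ -3.1667)
((-3 + M(6, 3)*(-5)) - 178) + Y = ((-3 + (-4 - 1*3)*(-5)) - 178) - 19/6 = ((-3 + (-4 - 3)*(-5)) - 178) - 19/6 = ((-3 - 7*(-5)) - 178) - 19/6 = ((-3 + 35) - 178) - 19/6 = (32 - 178) - 19/6 = -146 - 19/6 = -895/6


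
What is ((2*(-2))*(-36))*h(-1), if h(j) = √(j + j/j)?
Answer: 0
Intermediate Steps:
h(j) = √(1 + j) (h(j) = √(j + 1) = √(1 + j))
((2*(-2))*(-36))*h(-1) = ((2*(-2))*(-36))*√(1 - 1) = (-4*(-36))*√0 = 144*0 = 0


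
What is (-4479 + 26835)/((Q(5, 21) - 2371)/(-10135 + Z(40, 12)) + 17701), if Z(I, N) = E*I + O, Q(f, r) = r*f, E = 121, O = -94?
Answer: 120476484/95392955 ≈ 1.2629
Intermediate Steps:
Q(f, r) = f*r
Z(I, N) = -94 + 121*I (Z(I, N) = 121*I - 94 = -94 + 121*I)
(-4479 + 26835)/((Q(5, 21) - 2371)/(-10135 + Z(40, 12)) + 17701) = (-4479 + 26835)/((5*21 - 2371)/(-10135 + (-94 + 121*40)) + 17701) = 22356/((105 - 2371)/(-10135 + (-94 + 4840)) + 17701) = 22356/(-2266/(-10135 + 4746) + 17701) = 22356/(-2266/(-5389) + 17701) = 22356/(-2266*(-1/5389) + 17701) = 22356/(2266/5389 + 17701) = 22356/(95392955/5389) = 22356*(5389/95392955) = 120476484/95392955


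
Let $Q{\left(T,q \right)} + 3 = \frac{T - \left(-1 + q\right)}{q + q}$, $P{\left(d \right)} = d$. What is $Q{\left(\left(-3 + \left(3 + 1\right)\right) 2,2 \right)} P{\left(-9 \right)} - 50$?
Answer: $- \frac{101}{4} \approx -25.25$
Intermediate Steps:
$Q{\left(T,q \right)} = -3 + \frac{1 + T - q}{2 q}$ ($Q{\left(T,q \right)} = -3 + \frac{T - \left(-1 + q\right)}{q + q} = -3 + \frac{1 + T - q}{2 q}$)
$Q{\left(\left(-3 + \left(3 + 1\right)\right) 2,2 \right)} P{\left(-9 \right)} - 50 = \frac{1 + \left(-3 + \left(3 + 1\right)\right) 2 - 14}{2 \cdot 2} \left(-9\right) - 50 = \frac{1}{2} \cdot \frac{1}{2} \left(1 + \left(-3 + 4\right) 2 - 14\right) \left(-9\right) - 50 = \frac{1}{2} \cdot \frac{1}{2} \left(1 + 1 \cdot 2 - 14\right) \left(-9\right) - 50 = \frac{1}{2} \cdot \frac{1}{2} \left(1 + 2 - 14\right) \left(-9\right) - 50 = \frac{1}{2} \cdot \frac{1}{2} \left(-11\right) \left(-9\right) - 50 = \left(- \frac{11}{4}\right) \left(-9\right) - 50 = \frac{99}{4} - 50 = - \frac{101}{4}$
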